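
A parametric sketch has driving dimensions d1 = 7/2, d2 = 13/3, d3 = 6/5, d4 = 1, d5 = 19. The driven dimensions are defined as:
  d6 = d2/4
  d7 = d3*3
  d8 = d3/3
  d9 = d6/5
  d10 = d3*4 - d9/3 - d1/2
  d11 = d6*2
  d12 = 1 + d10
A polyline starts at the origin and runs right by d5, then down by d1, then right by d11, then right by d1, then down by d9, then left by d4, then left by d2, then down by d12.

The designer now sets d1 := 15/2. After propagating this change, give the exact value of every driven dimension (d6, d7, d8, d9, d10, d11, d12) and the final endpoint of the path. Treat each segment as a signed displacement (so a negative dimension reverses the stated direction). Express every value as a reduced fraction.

Apply edit: d1 := 15/2
  d6 = d2/4 = 13/12
  d7 = d3*3 = 18/5
  d8 = d3/3 = 2/5
  d9 = d6/5 = 13/60
  d10 = d3*4 - d9/3 - d1/2 = 44/45
  d11 = d6*2 = 13/6
  d12 = 1 + d10 = 89/45
Walk from origin (0, 0):
  seg 1: right by d5 = 19 → (19, 0)
  seg 2: down by d1 = 15/2 → (19, -15/2)
  seg 3: right by d11 = 13/6 → (127/6, -15/2)
  seg 4: right by d1 = 15/2 → (86/3, -15/2)
  seg 5: down by d9 = 13/60 → (86/3, -463/60)
  seg 6: left by d4 = 1 → (83/3, -463/60)
  seg 7: left by d2 = 13/3 → (70/3, -463/60)
  seg 8: down by d12 = 89/45 → (70/3, -349/36)

d6 = 13/12
d7 = 18/5
d8 = 2/5
d9 = 13/60
d10 = 44/45
d11 = 13/6
d12 = 89/45
endpoint = (70/3, -349/36)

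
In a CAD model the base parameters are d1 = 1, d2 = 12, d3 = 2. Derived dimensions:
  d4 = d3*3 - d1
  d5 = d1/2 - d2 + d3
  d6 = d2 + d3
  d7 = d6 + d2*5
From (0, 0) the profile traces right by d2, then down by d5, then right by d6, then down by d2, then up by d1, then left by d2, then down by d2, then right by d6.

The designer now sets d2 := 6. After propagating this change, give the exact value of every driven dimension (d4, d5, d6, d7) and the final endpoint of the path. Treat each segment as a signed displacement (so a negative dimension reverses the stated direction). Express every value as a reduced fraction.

d4 = 5
d5 = -7/2
d6 = 8
d7 = 38
endpoint = (16, -15/2)

Apply edit: d2 := 6
  d4 = d3*3 - d1 = 5
  d5 = d1/2 - d2 + d3 = -7/2
  d6 = d2 + d3 = 8
  d7 = d6 + d2*5 = 38
Walk from origin (0, 0):
  seg 1: right by d2 = 6 → (6, 0)
  seg 2: down by d5 = -7/2 → (6, 7/2)
  seg 3: right by d6 = 8 → (14, 7/2)
  seg 4: down by d2 = 6 → (14, -5/2)
  seg 5: up by d1 = 1 → (14, -3/2)
  seg 6: left by d2 = 6 → (8, -3/2)
  seg 7: down by d2 = 6 → (8, -15/2)
  seg 8: right by d6 = 8 → (16, -15/2)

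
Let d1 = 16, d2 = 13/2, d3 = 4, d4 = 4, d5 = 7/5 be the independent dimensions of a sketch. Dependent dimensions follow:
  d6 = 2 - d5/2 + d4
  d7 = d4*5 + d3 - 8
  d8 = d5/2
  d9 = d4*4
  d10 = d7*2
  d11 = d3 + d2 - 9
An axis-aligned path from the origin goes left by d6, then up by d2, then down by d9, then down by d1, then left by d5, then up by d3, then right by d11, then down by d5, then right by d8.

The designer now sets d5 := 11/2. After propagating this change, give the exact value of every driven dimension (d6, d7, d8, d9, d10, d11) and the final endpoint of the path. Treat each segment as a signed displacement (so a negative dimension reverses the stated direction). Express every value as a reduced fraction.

Apply edit: d5 := 11/2
  d6 = 2 - d5/2 + d4 = 13/4
  d7 = d4*5 + d3 - 8 = 16
  d8 = d5/2 = 11/4
  d9 = d4*4 = 16
  d10 = d7*2 = 32
  d11 = d3 + d2 - 9 = 3/2
Walk from origin (0, 0):
  seg 1: left by d6 = 13/4 → (-13/4, 0)
  seg 2: up by d2 = 13/2 → (-13/4, 13/2)
  seg 3: down by d9 = 16 → (-13/4, -19/2)
  seg 4: down by d1 = 16 → (-13/4, -51/2)
  seg 5: left by d5 = 11/2 → (-35/4, -51/2)
  seg 6: up by d3 = 4 → (-35/4, -43/2)
  seg 7: right by d11 = 3/2 → (-29/4, -43/2)
  seg 8: down by d5 = 11/2 → (-29/4, -27)
  seg 9: right by d8 = 11/4 → (-9/2, -27)

d6 = 13/4
d7 = 16
d8 = 11/4
d9 = 16
d10 = 32
d11 = 3/2
endpoint = (-9/2, -27)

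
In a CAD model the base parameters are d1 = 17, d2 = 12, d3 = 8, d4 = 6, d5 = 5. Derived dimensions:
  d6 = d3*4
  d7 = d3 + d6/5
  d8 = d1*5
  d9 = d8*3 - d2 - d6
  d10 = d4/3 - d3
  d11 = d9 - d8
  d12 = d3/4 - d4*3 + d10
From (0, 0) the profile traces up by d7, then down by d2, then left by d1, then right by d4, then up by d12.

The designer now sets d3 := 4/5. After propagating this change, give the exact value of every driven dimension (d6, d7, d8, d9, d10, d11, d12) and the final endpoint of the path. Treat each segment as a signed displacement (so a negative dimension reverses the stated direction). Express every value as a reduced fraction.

Apply edit: d3 := 4/5
  d6 = d3*4 = 16/5
  d7 = d3 + d6/5 = 36/25
  d8 = d1*5 = 85
  d9 = d8*3 - d2 - d6 = 1199/5
  d10 = d4/3 - d3 = 6/5
  d11 = d9 - d8 = 774/5
  d12 = d3/4 - d4*3 + d10 = -83/5
Walk from origin (0, 0):
  seg 1: up by d7 = 36/25 → (0, 36/25)
  seg 2: down by d2 = 12 → (0, -264/25)
  seg 3: left by d1 = 17 → (-17, -264/25)
  seg 4: right by d4 = 6 → (-11, -264/25)
  seg 5: up by d12 = -83/5 → (-11, -679/25)

d6 = 16/5
d7 = 36/25
d8 = 85
d9 = 1199/5
d10 = 6/5
d11 = 774/5
d12 = -83/5
endpoint = (-11, -679/25)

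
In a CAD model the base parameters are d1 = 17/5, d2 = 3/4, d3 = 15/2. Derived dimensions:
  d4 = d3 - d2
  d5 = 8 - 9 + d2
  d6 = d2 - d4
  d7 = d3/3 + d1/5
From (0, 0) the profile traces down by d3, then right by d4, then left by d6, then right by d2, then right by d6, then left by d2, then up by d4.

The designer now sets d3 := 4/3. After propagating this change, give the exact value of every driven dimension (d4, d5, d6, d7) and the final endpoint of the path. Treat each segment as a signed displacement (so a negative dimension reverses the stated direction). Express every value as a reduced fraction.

d4 = 7/12
d5 = -1/4
d6 = 1/6
d7 = 253/225
endpoint = (7/12, -3/4)

Apply edit: d3 := 4/3
  d4 = d3 - d2 = 7/12
  d5 = 8 - 9 + d2 = -1/4
  d6 = d2 - d4 = 1/6
  d7 = d3/3 + d1/5 = 253/225
Walk from origin (0, 0):
  seg 1: down by d3 = 4/3 → (0, -4/3)
  seg 2: right by d4 = 7/12 → (7/12, -4/3)
  seg 3: left by d6 = 1/6 → (5/12, -4/3)
  seg 4: right by d2 = 3/4 → (7/6, -4/3)
  seg 5: right by d6 = 1/6 → (4/3, -4/3)
  seg 6: left by d2 = 3/4 → (7/12, -4/3)
  seg 7: up by d4 = 7/12 → (7/12, -3/4)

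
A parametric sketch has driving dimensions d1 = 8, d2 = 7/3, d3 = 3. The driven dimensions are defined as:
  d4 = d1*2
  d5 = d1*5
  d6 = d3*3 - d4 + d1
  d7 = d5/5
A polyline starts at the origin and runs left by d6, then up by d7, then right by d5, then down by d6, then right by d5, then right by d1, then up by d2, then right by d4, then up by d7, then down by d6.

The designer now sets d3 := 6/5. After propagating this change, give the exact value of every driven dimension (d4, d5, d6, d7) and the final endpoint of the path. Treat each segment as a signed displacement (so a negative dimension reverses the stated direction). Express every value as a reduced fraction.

Apply edit: d3 := 6/5
  d4 = d1*2 = 16
  d5 = d1*5 = 40
  d6 = d3*3 - d4 + d1 = -22/5
  d7 = d5/5 = 8
Walk from origin (0, 0):
  seg 1: left by d6 = -22/5 → (22/5, 0)
  seg 2: up by d7 = 8 → (22/5, 8)
  seg 3: right by d5 = 40 → (222/5, 8)
  seg 4: down by d6 = -22/5 → (222/5, 62/5)
  seg 5: right by d5 = 40 → (422/5, 62/5)
  seg 6: right by d1 = 8 → (462/5, 62/5)
  seg 7: up by d2 = 7/3 → (462/5, 221/15)
  seg 8: right by d4 = 16 → (542/5, 221/15)
  seg 9: up by d7 = 8 → (542/5, 341/15)
  seg 10: down by d6 = -22/5 → (542/5, 407/15)

d4 = 16
d5 = 40
d6 = -22/5
d7 = 8
endpoint = (542/5, 407/15)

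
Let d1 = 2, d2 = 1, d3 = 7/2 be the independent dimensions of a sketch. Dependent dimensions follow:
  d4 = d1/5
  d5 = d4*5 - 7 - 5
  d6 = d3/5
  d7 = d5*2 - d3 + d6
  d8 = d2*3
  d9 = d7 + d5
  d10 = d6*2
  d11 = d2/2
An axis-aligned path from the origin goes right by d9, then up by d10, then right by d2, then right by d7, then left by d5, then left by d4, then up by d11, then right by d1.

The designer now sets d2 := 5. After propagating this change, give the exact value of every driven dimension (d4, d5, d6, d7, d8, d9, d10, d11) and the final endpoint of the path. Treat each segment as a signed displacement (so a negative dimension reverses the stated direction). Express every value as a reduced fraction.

d4 = 2/5
d5 = -10
d6 = 7/10
d7 = -114/5
d8 = 15
d9 = -164/5
d10 = 7/5
d11 = 5/2
endpoint = (-39, 39/10)

Apply edit: d2 := 5
  d4 = d1/5 = 2/5
  d5 = d4*5 - 7 - 5 = -10
  d6 = d3/5 = 7/10
  d7 = d5*2 - d3 + d6 = -114/5
  d8 = d2*3 = 15
  d9 = d7 + d5 = -164/5
  d10 = d6*2 = 7/5
  d11 = d2/2 = 5/2
Walk from origin (0, 0):
  seg 1: right by d9 = -164/5 → (-164/5, 0)
  seg 2: up by d10 = 7/5 → (-164/5, 7/5)
  seg 3: right by d2 = 5 → (-139/5, 7/5)
  seg 4: right by d7 = -114/5 → (-253/5, 7/5)
  seg 5: left by d5 = -10 → (-203/5, 7/5)
  seg 6: left by d4 = 2/5 → (-41, 7/5)
  seg 7: up by d11 = 5/2 → (-41, 39/10)
  seg 8: right by d1 = 2 → (-39, 39/10)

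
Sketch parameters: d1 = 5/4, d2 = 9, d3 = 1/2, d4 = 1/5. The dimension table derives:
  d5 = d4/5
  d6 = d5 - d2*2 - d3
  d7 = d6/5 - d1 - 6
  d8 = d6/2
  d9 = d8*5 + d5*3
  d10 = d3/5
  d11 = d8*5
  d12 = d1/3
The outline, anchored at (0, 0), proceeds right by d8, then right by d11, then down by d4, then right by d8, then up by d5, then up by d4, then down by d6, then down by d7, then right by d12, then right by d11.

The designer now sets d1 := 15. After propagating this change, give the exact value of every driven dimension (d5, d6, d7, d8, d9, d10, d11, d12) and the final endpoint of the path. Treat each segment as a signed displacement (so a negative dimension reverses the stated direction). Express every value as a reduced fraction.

Apply edit: d1 := 15
  d5 = d4/5 = 1/25
  d6 = d5 - d2*2 - d3 = -923/50
  d7 = d6/5 - d1 - 6 = -6173/250
  d8 = d6/2 = -923/100
  d9 = d8*5 + d5*3 = -4603/100
  d10 = d3/5 = 1/10
  d11 = d8*5 = -923/20
  d12 = d1/3 = 5
Walk from origin (0, 0):
  seg 1: right by d8 = -923/100 → (-923/100, 0)
  seg 2: right by d11 = -923/20 → (-2769/50, 0)
  seg 3: down by d4 = 1/5 → (-2769/50, -1/5)
  seg 4: right by d8 = -923/100 → (-6461/100, -1/5)
  seg 5: up by d5 = 1/25 → (-6461/100, -4/25)
  seg 6: up by d4 = 1/5 → (-6461/100, 1/25)
  seg 7: down by d6 = -923/50 → (-6461/100, 37/2)
  seg 8: down by d7 = -6173/250 → (-6461/100, 5399/125)
  seg 9: right by d12 = 5 → (-5961/100, 5399/125)
  seg 10: right by d11 = -923/20 → (-2644/25, 5399/125)

d5 = 1/25
d6 = -923/50
d7 = -6173/250
d8 = -923/100
d9 = -4603/100
d10 = 1/10
d11 = -923/20
d12 = 5
endpoint = (-2644/25, 5399/125)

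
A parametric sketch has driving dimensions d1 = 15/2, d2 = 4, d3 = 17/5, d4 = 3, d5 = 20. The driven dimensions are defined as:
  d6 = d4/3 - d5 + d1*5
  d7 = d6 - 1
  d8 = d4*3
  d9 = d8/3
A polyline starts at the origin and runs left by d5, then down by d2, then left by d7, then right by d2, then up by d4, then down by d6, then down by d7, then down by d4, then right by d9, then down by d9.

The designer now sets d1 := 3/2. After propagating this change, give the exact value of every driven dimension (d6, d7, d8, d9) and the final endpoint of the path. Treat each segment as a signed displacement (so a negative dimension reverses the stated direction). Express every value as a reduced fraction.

Apply edit: d1 := 3/2
  d6 = d4/3 - d5 + d1*5 = -23/2
  d7 = d6 - 1 = -25/2
  d8 = d4*3 = 9
  d9 = d8/3 = 3
Walk from origin (0, 0):
  seg 1: left by d5 = 20 → (-20, 0)
  seg 2: down by d2 = 4 → (-20, -4)
  seg 3: left by d7 = -25/2 → (-15/2, -4)
  seg 4: right by d2 = 4 → (-7/2, -4)
  seg 5: up by d4 = 3 → (-7/2, -1)
  seg 6: down by d6 = -23/2 → (-7/2, 21/2)
  seg 7: down by d7 = -25/2 → (-7/2, 23)
  seg 8: down by d4 = 3 → (-7/2, 20)
  seg 9: right by d9 = 3 → (-1/2, 20)
  seg 10: down by d9 = 3 → (-1/2, 17)

d6 = -23/2
d7 = -25/2
d8 = 9
d9 = 3
endpoint = (-1/2, 17)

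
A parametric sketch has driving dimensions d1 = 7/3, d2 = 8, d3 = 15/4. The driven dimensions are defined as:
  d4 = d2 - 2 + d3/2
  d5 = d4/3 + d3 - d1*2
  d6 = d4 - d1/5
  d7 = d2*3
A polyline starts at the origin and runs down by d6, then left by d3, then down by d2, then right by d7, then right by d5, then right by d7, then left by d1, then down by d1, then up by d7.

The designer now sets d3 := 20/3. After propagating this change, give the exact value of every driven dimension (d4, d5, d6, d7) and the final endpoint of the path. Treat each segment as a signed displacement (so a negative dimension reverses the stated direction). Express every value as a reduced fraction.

d4 = 28/3
d5 = 46/9
d6 = 133/15
d7 = 24
endpoint = (397/9, 24/5)

Apply edit: d3 := 20/3
  d4 = d2 - 2 + d3/2 = 28/3
  d5 = d4/3 + d3 - d1*2 = 46/9
  d6 = d4 - d1/5 = 133/15
  d7 = d2*3 = 24
Walk from origin (0, 0):
  seg 1: down by d6 = 133/15 → (0, -133/15)
  seg 2: left by d3 = 20/3 → (-20/3, -133/15)
  seg 3: down by d2 = 8 → (-20/3, -253/15)
  seg 4: right by d7 = 24 → (52/3, -253/15)
  seg 5: right by d5 = 46/9 → (202/9, -253/15)
  seg 6: right by d7 = 24 → (418/9, -253/15)
  seg 7: left by d1 = 7/3 → (397/9, -253/15)
  seg 8: down by d1 = 7/3 → (397/9, -96/5)
  seg 9: up by d7 = 24 → (397/9, 24/5)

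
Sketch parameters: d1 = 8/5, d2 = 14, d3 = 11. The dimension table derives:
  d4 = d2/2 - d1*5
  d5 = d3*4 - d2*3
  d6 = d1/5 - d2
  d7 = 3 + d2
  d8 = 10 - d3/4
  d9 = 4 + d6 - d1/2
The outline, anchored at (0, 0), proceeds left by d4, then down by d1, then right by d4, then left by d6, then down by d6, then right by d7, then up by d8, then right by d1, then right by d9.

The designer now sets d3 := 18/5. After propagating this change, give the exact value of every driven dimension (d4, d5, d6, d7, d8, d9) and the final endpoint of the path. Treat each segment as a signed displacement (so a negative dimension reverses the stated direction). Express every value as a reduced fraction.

Apply edit: d3 := 18/5
  d4 = d2/2 - d1*5 = -1
  d5 = d3*4 - d2*3 = -138/5
  d6 = d1/5 - d2 = -342/25
  d7 = 3 + d2 = 17
  d8 = 10 - d3/4 = 91/10
  d9 = 4 + d6 - d1/2 = -262/25
Walk from origin (0, 0):
  seg 1: left by d4 = -1 → (1, 0)
  seg 2: down by d1 = 8/5 → (1, -8/5)
  seg 3: right by d4 = -1 → (0, -8/5)
  seg 4: left by d6 = -342/25 → (342/25, -8/5)
  seg 5: down by d6 = -342/25 → (342/25, 302/25)
  seg 6: right by d7 = 17 → (767/25, 302/25)
  seg 7: up by d8 = 91/10 → (767/25, 1059/50)
  seg 8: right by d1 = 8/5 → (807/25, 1059/50)
  seg 9: right by d9 = -262/25 → (109/5, 1059/50)

d4 = -1
d5 = -138/5
d6 = -342/25
d7 = 17
d8 = 91/10
d9 = -262/25
endpoint = (109/5, 1059/50)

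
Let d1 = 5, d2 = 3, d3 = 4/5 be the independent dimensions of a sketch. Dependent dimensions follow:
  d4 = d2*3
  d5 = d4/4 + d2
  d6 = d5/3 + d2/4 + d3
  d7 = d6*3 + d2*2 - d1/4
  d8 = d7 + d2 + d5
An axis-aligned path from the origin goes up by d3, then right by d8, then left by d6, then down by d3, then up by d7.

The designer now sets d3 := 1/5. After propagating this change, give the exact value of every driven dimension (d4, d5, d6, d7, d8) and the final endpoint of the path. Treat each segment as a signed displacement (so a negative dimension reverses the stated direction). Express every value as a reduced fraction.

d4 = 9
d5 = 21/4
d6 = 27/10
d7 = 257/20
d8 = 211/10
endpoint = (92/5, 257/20)

Apply edit: d3 := 1/5
  d4 = d2*3 = 9
  d5 = d4/4 + d2 = 21/4
  d6 = d5/3 + d2/4 + d3 = 27/10
  d7 = d6*3 + d2*2 - d1/4 = 257/20
  d8 = d7 + d2 + d5 = 211/10
Walk from origin (0, 0):
  seg 1: up by d3 = 1/5 → (0, 1/5)
  seg 2: right by d8 = 211/10 → (211/10, 1/5)
  seg 3: left by d6 = 27/10 → (92/5, 1/5)
  seg 4: down by d3 = 1/5 → (92/5, 0)
  seg 5: up by d7 = 257/20 → (92/5, 257/20)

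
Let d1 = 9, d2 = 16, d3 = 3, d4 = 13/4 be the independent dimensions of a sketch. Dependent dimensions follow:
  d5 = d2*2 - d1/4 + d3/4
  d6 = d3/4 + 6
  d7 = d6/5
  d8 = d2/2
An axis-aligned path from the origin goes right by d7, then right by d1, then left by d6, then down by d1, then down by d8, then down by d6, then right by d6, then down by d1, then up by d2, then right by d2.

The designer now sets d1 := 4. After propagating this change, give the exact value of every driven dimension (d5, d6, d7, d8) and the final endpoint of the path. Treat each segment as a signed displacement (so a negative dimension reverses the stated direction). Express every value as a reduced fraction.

d5 = 127/4
d6 = 27/4
d7 = 27/20
d8 = 8
endpoint = (427/20, -27/4)

Apply edit: d1 := 4
  d5 = d2*2 - d1/4 + d3/4 = 127/4
  d6 = d3/4 + 6 = 27/4
  d7 = d6/5 = 27/20
  d8 = d2/2 = 8
Walk from origin (0, 0):
  seg 1: right by d7 = 27/20 → (27/20, 0)
  seg 2: right by d1 = 4 → (107/20, 0)
  seg 3: left by d6 = 27/4 → (-7/5, 0)
  seg 4: down by d1 = 4 → (-7/5, -4)
  seg 5: down by d8 = 8 → (-7/5, -12)
  seg 6: down by d6 = 27/4 → (-7/5, -75/4)
  seg 7: right by d6 = 27/4 → (107/20, -75/4)
  seg 8: down by d1 = 4 → (107/20, -91/4)
  seg 9: up by d2 = 16 → (107/20, -27/4)
  seg 10: right by d2 = 16 → (427/20, -27/4)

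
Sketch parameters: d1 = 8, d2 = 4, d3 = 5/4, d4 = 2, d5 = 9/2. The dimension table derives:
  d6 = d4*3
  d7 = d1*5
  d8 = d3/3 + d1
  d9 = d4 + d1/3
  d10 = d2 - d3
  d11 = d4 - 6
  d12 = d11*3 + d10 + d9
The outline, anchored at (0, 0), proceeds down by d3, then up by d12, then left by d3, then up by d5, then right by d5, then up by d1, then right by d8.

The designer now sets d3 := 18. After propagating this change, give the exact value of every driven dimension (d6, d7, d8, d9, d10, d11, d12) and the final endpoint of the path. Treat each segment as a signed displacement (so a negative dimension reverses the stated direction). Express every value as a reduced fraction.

Apply edit: d3 := 18
  d6 = d4*3 = 6
  d7 = d1*5 = 40
  d8 = d3/3 + d1 = 14
  d9 = d4 + d1/3 = 14/3
  d10 = d2 - d3 = -14
  d11 = d4 - 6 = -4
  d12 = d11*3 + d10 + d9 = -64/3
Walk from origin (0, 0):
  seg 1: down by d3 = 18 → (0, -18)
  seg 2: up by d12 = -64/3 → (0, -118/3)
  seg 3: left by d3 = 18 → (-18, -118/3)
  seg 4: up by d5 = 9/2 → (-18, -209/6)
  seg 5: right by d5 = 9/2 → (-27/2, -209/6)
  seg 6: up by d1 = 8 → (-27/2, -161/6)
  seg 7: right by d8 = 14 → (1/2, -161/6)

d6 = 6
d7 = 40
d8 = 14
d9 = 14/3
d10 = -14
d11 = -4
d12 = -64/3
endpoint = (1/2, -161/6)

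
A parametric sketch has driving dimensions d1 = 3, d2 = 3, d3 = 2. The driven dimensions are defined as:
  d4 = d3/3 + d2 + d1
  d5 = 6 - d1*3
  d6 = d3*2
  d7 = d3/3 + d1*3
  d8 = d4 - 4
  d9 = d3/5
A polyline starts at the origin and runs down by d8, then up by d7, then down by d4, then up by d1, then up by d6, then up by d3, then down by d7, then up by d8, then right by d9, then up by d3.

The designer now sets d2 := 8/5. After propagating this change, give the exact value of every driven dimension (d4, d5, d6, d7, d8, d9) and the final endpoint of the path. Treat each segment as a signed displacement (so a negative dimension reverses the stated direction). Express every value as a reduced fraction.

d4 = 79/15
d5 = -3
d6 = 4
d7 = 29/3
d8 = 19/15
d9 = 2/5
endpoint = (2/5, 86/15)

Apply edit: d2 := 8/5
  d4 = d3/3 + d2 + d1 = 79/15
  d5 = 6 - d1*3 = -3
  d6 = d3*2 = 4
  d7 = d3/3 + d1*3 = 29/3
  d8 = d4 - 4 = 19/15
  d9 = d3/5 = 2/5
Walk from origin (0, 0):
  seg 1: down by d8 = 19/15 → (0, -19/15)
  seg 2: up by d7 = 29/3 → (0, 42/5)
  seg 3: down by d4 = 79/15 → (0, 47/15)
  seg 4: up by d1 = 3 → (0, 92/15)
  seg 5: up by d6 = 4 → (0, 152/15)
  seg 6: up by d3 = 2 → (0, 182/15)
  seg 7: down by d7 = 29/3 → (0, 37/15)
  seg 8: up by d8 = 19/15 → (0, 56/15)
  seg 9: right by d9 = 2/5 → (2/5, 56/15)
  seg 10: up by d3 = 2 → (2/5, 86/15)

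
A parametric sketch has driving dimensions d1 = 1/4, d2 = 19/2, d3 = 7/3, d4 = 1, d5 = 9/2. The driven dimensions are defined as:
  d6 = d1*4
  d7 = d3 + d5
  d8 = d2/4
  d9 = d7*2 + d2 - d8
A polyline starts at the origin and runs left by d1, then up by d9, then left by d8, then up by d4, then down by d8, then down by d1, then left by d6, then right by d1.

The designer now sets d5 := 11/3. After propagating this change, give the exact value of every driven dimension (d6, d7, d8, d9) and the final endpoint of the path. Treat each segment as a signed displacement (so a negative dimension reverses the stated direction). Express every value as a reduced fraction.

Apply edit: d5 := 11/3
  d6 = d1*4 = 1
  d7 = d3 + d5 = 6
  d8 = d2/4 = 19/8
  d9 = d7*2 + d2 - d8 = 153/8
Walk from origin (0, 0):
  seg 1: left by d1 = 1/4 → (-1/4, 0)
  seg 2: up by d9 = 153/8 → (-1/4, 153/8)
  seg 3: left by d8 = 19/8 → (-21/8, 153/8)
  seg 4: up by d4 = 1 → (-21/8, 161/8)
  seg 5: down by d8 = 19/8 → (-21/8, 71/4)
  seg 6: down by d1 = 1/4 → (-21/8, 35/2)
  seg 7: left by d6 = 1 → (-29/8, 35/2)
  seg 8: right by d1 = 1/4 → (-27/8, 35/2)

d6 = 1
d7 = 6
d8 = 19/8
d9 = 153/8
endpoint = (-27/8, 35/2)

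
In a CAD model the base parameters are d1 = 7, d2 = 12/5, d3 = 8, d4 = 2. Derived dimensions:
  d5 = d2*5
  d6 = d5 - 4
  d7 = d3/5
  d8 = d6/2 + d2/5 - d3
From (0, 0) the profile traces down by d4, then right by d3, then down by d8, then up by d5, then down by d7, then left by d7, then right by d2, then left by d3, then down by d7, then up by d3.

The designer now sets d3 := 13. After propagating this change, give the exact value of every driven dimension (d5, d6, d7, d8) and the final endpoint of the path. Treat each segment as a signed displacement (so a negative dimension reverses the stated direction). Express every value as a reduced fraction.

d5 = 12
d6 = 8
d7 = 13/5
d8 = -213/25
endpoint = (-1/5, 658/25)

Apply edit: d3 := 13
  d5 = d2*5 = 12
  d6 = d5 - 4 = 8
  d7 = d3/5 = 13/5
  d8 = d6/2 + d2/5 - d3 = -213/25
Walk from origin (0, 0):
  seg 1: down by d4 = 2 → (0, -2)
  seg 2: right by d3 = 13 → (13, -2)
  seg 3: down by d8 = -213/25 → (13, 163/25)
  seg 4: up by d5 = 12 → (13, 463/25)
  seg 5: down by d7 = 13/5 → (13, 398/25)
  seg 6: left by d7 = 13/5 → (52/5, 398/25)
  seg 7: right by d2 = 12/5 → (64/5, 398/25)
  seg 8: left by d3 = 13 → (-1/5, 398/25)
  seg 9: down by d7 = 13/5 → (-1/5, 333/25)
  seg 10: up by d3 = 13 → (-1/5, 658/25)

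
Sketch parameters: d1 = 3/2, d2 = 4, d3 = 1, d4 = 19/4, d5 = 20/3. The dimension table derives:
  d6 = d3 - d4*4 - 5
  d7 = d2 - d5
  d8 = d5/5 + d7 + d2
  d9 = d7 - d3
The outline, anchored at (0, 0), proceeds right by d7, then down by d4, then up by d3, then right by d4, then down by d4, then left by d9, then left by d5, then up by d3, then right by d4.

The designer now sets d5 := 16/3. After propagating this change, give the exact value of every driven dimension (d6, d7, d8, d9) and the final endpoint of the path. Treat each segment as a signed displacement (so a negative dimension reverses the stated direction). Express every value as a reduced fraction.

d6 = -23
d7 = -4/3
d8 = 56/15
d9 = -7/3
endpoint = (31/6, -15/2)

Apply edit: d5 := 16/3
  d6 = d3 - d4*4 - 5 = -23
  d7 = d2 - d5 = -4/3
  d8 = d5/5 + d7 + d2 = 56/15
  d9 = d7 - d3 = -7/3
Walk from origin (0, 0):
  seg 1: right by d7 = -4/3 → (-4/3, 0)
  seg 2: down by d4 = 19/4 → (-4/3, -19/4)
  seg 3: up by d3 = 1 → (-4/3, -15/4)
  seg 4: right by d4 = 19/4 → (41/12, -15/4)
  seg 5: down by d4 = 19/4 → (41/12, -17/2)
  seg 6: left by d9 = -7/3 → (23/4, -17/2)
  seg 7: left by d5 = 16/3 → (5/12, -17/2)
  seg 8: up by d3 = 1 → (5/12, -15/2)
  seg 9: right by d4 = 19/4 → (31/6, -15/2)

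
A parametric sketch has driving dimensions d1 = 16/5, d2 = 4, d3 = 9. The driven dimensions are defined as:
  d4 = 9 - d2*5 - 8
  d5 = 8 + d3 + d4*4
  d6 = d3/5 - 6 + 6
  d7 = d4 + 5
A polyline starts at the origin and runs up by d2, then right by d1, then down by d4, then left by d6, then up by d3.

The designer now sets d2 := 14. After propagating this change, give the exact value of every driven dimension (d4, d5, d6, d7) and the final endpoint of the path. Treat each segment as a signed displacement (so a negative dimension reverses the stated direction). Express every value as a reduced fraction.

d4 = -69
d5 = -259
d6 = 9/5
d7 = -64
endpoint = (7/5, 92)

Apply edit: d2 := 14
  d4 = 9 - d2*5 - 8 = -69
  d5 = 8 + d3 + d4*4 = -259
  d6 = d3/5 - 6 + 6 = 9/5
  d7 = d4 + 5 = -64
Walk from origin (0, 0):
  seg 1: up by d2 = 14 → (0, 14)
  seg 2: right by d1 = 16/5 → (16/5, 14)
  seg 3: down by d4 = -69 → (16/5, 83)
  seg 4: left by d6 = 9/5 → (7/5, 83)
  seg 5: up by d3 = 9 → (7/5, 92)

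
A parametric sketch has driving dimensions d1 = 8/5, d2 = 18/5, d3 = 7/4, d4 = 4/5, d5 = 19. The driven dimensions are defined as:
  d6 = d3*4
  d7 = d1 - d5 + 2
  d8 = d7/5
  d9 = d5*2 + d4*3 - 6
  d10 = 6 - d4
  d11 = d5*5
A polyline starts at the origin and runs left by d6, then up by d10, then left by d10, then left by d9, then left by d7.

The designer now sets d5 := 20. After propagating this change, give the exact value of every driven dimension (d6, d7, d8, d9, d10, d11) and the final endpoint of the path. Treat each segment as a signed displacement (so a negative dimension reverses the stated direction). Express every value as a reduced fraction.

d6 = 7
d7 = -82/5
d8 = -82/25
d9 = 182/5
d10 = 26/5
d11 = 100
endpoint = (-161/5, 26/5)

Apply edit: d5 := 20
  d6 = d3*4 = 7
  d7 = d1 - d5 + 2 = -82/5
  d8 = d7/5 = -82/25
  d9 = d5*2 + d4*3 - 6 = 182/5
  d10 = 6 - d4 = 26/5
  d11 = d5*5 = 100
Walk from origin (0, 0):
  seg 1: left by d6 = 7 → (-7, 0)
  seg 2: up by d10 = 26/5 → (-7, 26/5)
  seg 3: left by d10 = 26/5 → (-61/5, 26/5)
  seg 4: left by d9 = 182/5 → (-243/5, 26/5)
  seg 5: left by d7 = -82/5 → (-161/5, 26/5)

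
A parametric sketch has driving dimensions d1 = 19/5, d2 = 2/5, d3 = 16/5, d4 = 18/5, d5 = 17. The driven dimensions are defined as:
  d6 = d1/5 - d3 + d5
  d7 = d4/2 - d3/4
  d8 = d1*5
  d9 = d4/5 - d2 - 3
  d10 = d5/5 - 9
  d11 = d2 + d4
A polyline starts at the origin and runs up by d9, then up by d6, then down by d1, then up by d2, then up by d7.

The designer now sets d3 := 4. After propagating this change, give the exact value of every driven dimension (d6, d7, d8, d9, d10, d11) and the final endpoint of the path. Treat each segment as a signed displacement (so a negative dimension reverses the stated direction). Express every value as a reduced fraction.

d6 = 344/25
d7 = 4/5
d8 = 19
d9 = -67/25
d10 = -28/5
d11 = 4
endpoint = (0, 212/25)

Apply edit: d3 := 4
  d6 = d1/5 - d3 + d5 = 344/25
  d7 = d4/2 - d3/4 = 4/5
  d8 = d1*5 = 19
  d9 = d4/5 - d2 - 3 = -67/25
  d10 = d5/5 - 9 = -28/5
  d11 = d2 + d4 = 4
Walk from origin (0, 0):
  seg 1: up by d9 = -67/25 → (0, -67/25)
  seg 2: up by d6 = 344/25 → (0, 277/25)
  seg 3: down by d1 = 19/5 → (0, 182/25)
  seg 4: up by d2 = 2/5 → (0, 192/25)
  seg 5: up by d7 = 4/5 → (0, 212/25)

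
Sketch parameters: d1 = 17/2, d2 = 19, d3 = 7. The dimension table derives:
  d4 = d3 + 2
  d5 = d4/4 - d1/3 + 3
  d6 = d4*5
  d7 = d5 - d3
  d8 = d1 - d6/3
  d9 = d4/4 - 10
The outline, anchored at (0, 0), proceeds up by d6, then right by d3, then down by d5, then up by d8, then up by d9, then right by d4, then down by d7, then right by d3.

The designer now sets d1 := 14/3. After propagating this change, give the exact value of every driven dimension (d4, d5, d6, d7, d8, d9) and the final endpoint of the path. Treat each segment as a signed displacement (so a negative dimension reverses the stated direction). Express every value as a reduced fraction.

d4 = 9
d5 = 133/36
d6 = 45
d7 = -119/36
d8 = -31/3
d9 = -31/4
endpoint = (23, 955/36)

Apply edit: d1 := 14/3
  d4 = d3 + 2 = 9
  d5 = d4/4 - d1/3 + 3 = 133/36
  d6 = d4*5 = 45
  d7 = d5 - d3 = -119/36
  d8 = d1 - d6/3 = -31/3
  d9 = d4/4 - 10 = -31/4
Walk from origin (0, 0):
  seg 1: up by d6 = 45 → (0, 45)
  seg 2: right by d3 = 7 → (7, 45)
  seg 3: down by d5 = 133/36 → (7, 1487/36)
  seg 4: up by d8 = -31/3 → (7, 1115/36)
  seg 5: up by d9 = -31/4 → (7, 209/9)
  seg 6: right by d4 = 9 → (16, 209/9)
  seg 7: down by d7 = -119/36 → (16, 955/36)
  seg 8: right by d3 = 7 → (23, 955/36)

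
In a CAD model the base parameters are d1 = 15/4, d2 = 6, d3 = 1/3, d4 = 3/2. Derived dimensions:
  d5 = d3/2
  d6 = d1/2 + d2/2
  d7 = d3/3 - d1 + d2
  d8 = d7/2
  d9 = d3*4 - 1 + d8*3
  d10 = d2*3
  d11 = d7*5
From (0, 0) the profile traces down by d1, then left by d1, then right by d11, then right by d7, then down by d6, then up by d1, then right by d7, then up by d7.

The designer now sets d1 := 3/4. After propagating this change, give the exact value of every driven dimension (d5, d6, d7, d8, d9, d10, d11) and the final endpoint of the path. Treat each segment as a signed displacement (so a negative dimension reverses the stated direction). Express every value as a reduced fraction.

Apply edit: d1 := 3/4
  d5 = d3/2 = 1/6
  d6 = d1/2 + d2/2 = 27/8
  d7 = d3/3 - d1 + d2 = 193/36
  d8 = d7/2 = 193/72
  d9 = d3*4 - 1 + d8*3 = 67/8
  d10 = d2*3 = 18
  d11 = d7*5 = 965/36
Walk from origin (0, 0):
  seg 1: down by d1 = 3/4 → (0, -3/4)
  seg 2: left by d1 = 3/4 → (-3/4, -3/4)
  seg 3: right by d11 = 965/36 → (469/18, -3/4)
  seg 4: right by d7 = 193/36 → (377/12, -3/4)
  seg 5: down by d6 = 27/8 → (377/12, -33/8)
  seg 6: up by d1 = 3/4 → (377/12, -27/8)
  seg 7: right by d7 = 193/36 → (331/9, -27/8)
  seg 8: up by d7 = 193/36 → (331/9, 143/72)

d5 = 1/6
d6 = 27/8
d7 = 193/36
d8 = 193/72
d9 = 67/8
d10 = 18
d11 = 965/36
endpoint = (331/9, 143/72)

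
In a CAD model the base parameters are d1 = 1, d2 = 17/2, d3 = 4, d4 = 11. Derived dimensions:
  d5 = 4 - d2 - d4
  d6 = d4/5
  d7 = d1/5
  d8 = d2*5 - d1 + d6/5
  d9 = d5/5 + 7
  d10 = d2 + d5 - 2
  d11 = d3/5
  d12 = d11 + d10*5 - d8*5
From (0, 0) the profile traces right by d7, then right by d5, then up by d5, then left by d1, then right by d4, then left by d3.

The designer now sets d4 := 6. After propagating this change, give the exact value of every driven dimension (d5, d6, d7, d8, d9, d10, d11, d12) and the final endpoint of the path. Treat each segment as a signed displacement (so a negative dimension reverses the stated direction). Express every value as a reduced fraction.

d5 = -21/2
d6 = 6/5
d7 = 1/5
d8 = 2087/50
d9 = 49/10
d10 = -4
d11 = 4/5
d12 = -2279/10
endpoint = (-93/10, -21/2)

Apply edit: d4 := 6
  d5 = 4 - d2 - d4 = -21/2
  d6 = d4/5 = 6/5
  d7 = d1/5 = 1/5
  d8 = d2*5 - d1 + d6/5 = 2087/50
  d9 = d5/5 + 7 = 49/10
  d10 = d2 + d5 - 2 = -4
  d11 = d3/5 = 4/5
  d12 = d11 + d10*5 - d8*5 = -2279/10
Walk from origin (0, 0):
  seg 1: right by d7 = 1/5 → (1/5, 0)
  seg 2: right by d5 = -21/2 → (-103/10, 0)
  seg 3: up by d5 = -21/2 → (-103/10, -21/2)
  seg 4: left by d1 = 1 → (-113/10, -21/2)
  seg 5: right by d4 = 6 → (-53/10, -21/2)
  seg 6: left by d3 = 4 → (-93/10, -21/2)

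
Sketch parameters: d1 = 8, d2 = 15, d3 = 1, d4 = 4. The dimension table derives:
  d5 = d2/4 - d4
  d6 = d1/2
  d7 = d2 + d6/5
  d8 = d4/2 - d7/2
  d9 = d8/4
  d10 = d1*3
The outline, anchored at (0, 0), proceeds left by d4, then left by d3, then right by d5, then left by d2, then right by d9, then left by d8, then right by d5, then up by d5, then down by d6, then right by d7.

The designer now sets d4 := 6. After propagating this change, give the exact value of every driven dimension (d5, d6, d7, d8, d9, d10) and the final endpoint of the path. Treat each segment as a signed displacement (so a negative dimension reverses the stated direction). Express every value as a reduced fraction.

Apply edit: d4 := 6
  d5 = d2/4 - d4 = -9/4
  d6 = d1/2 = 4
  d7 = d2 + d6/5 = 79/5
  d8 = d4/2 - d7/2 = -49/10
  d9 = d8/4 = -49/40
  d10 = d1*3 = 24
Walk from origin (0, 0):
  seg 1: left by d4 = 6 → (-6, 0)
  seg 2: left by d3 = 1 → (-7, 0)
  seg 3: right by d5 = -9/4 → (-37/4, 0)
  seg 4: left by d2 = 15 → (-97/4, 0)
  seg 5: right by d9 = -49/40 → (-1019/40, 0)
  seg 6: left by d8 = -49/10 → (-823/40, 0)
  seg 7: right by d5 = -9/4 → (-913/40, 0)
  seg 8: up by d5 = -9/4 → (-913/40, -9/4)
  seg 9: down by d6 = 4 → (-913/40, -25/4)
  seg 10: right by d7 = 79/5 → (-281/40, -25/4)

d5 = -9/4
d6 = 4
d7 = 79/5
d8 = -49/10
d9 = -49/40
d10 = 24
endpoint = (-281/40, -25/4)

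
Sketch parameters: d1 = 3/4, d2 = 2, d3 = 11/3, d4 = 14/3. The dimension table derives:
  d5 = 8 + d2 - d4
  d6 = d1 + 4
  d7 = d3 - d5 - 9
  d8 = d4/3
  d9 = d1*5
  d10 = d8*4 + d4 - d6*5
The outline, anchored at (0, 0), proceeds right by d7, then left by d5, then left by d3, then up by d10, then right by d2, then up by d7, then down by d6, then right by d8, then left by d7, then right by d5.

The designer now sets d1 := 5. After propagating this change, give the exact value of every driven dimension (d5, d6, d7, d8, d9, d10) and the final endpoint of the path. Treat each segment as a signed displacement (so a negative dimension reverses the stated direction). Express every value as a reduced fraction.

Apply edit: d1 := 5
  d5 = 8 + d2 - d4 = 16/3
  d6 = d1 + 4 = 9
  d7 = d3 - d5 - 9 = -32/3
  d8 = d4/3 = 14/9
  d9 = d1*5 = 25
  d10 = d8*4 + d4 - d6*5 = -307/9
Walk from origin (0, 0):
  seg 1: right by d7 = -32/3 → (-32/3, 0)
  seg 2: left by d5 = 16/3 → (-16, 0)
  seg 3: left by d3 = 11/3 → (-59/3, 0)
  seg 4: up by d10 = -307/9 → (-59/3, -307/9)
  seg 5: right by d2 = 2 → (-53/3, -307/9)
  seg 6: up by d7 = -32/3 → (-53/3, -403/9)
  seg 7: down by d6 = 9 → (-53/3, -484/9)
  seg 8: right by d8 = 14/9 → (-145/9, -484/9)
  seg 9: left by d7 = -32/3 → (-49/9, -484/9)
  seg 10: right by d5 = 16/3 → (-1/9, -484/9)

d5 = 16/3
d6 = 9
d7 = -32/3
d8 = 14/9
d9 = 25
d10 = -307/9
endpoint = (-1/9, -484/9)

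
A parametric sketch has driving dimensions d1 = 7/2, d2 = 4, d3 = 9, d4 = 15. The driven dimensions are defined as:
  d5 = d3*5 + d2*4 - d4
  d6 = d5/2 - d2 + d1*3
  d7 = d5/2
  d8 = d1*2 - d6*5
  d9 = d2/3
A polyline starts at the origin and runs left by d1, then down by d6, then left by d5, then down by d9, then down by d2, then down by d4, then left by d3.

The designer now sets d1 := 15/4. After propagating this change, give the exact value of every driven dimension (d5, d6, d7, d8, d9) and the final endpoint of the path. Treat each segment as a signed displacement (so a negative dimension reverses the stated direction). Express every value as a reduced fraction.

Apply edit: d1 := 15/4
  d5 = d3*5 + d2*4 - d4 = 46
  d6 = d5/2 - d2 + d1*3 = 121/4
  d7 = d5/2 = 23
  d8 = d1*2 - d6*5 = -575/4
  d9 = d2/3 = 4/3
Walk from origin (0, 0):
  seg 1: left by d1 = 15/4 → (-15/4, 0)
  seg 2: down by d6 = 121/4 → (-15/4, -121/4)
  seg 3: left by d5 = 46 → (-199/4, -121/4)
  seg 4: down by d9 = 4/3 → (-199/4, -379/12)
  seg 5: down by d2 = 4 → (-199/4, -427/12)
  seg 6: down by d4 = 15 → (-199/4, -607/12)
  seg 7: left by d3 = 9 → (-235/4, -607/12)

d5 = 46
d6 = 121/4
d7 = 23
d8 = -575/4
d9 = 4/3
endpoint = (-235/4, -607/12)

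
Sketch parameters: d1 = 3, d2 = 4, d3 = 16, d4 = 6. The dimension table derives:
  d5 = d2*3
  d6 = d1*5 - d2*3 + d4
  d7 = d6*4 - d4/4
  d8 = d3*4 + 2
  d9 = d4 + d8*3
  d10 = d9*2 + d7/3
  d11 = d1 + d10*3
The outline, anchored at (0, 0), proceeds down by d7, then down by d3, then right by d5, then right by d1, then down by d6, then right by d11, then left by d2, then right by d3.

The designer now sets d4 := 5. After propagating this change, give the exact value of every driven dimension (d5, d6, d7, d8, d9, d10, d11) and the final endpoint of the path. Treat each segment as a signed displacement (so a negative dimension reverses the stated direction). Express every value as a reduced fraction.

Apply edit: d4 := 5
  d5 = d2*3 = 12
  d6 = d1*5 - d2*3 + d4 = 8
  d7 = d6*4 - d4/4 = 123/4
  d8 = d3*4 + 2 = 66
  d9 = d4 + d8*3 = 203
  d10 = d9*2 + d7/3 = 1665/4
  d11 = d1 + d10*3 = 5007/4
Walk from origin (0, 0):
  seg 1: down by d7 = 123/4 → (0, -123/4)
  seg 2: down by d3 = 16 → (0, -187/4)
  seg 3: right by d5 = 12 → (12, -187/4)
  seg 4: right by d1 = 3 → (15, -187/4)
  seg 5: down by d6 = 8 → (15, -219/4)
  seg 6: right by d11 = 5007/4 → (5067/4, -219/4)
  seg 7: left by d2 = 4 → (5051/4, -219/4)
  seg 8: right by d3 = 16 → (5115/4, -219/4)

d5 = 12
d6 = 8
d7 = 123/4
d8 = 66
d9 = 203
d10 = 1665/4
d11 = 5007/4
endpoint = (5115/4, -219/4)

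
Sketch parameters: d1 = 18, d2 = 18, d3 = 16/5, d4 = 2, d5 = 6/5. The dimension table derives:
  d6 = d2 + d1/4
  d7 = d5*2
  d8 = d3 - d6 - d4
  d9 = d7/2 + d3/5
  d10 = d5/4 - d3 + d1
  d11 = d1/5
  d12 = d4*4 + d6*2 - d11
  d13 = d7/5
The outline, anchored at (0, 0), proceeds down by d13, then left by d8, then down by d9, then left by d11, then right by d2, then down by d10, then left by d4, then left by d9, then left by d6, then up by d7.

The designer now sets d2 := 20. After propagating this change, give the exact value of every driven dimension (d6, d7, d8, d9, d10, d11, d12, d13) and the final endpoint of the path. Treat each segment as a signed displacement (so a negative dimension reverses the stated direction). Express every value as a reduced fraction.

Apply edit: d2 := 20
  d6 = d2 + d1/4 = 49/2
  d7 = d5*2 = 12/5
  d8 = d3 - d6 - d4 = -233/10
  d9 = d7/2 + d3/5 = 46/25
  d10 = d5/4 - d3 + d1 = 151/10
  d11 = d1/5 = 18/5
  d12 = d4*4 + d6*2 - d11 = 267/5
  d13 = d7/5 = 12/25
Walk from origin (0, 0):
  seg 1: down by d13 = 12/25 → (0, -12/25)
  seg 2: left by d8 = -233/10 → (233/10, -12/25)
  seg 3: down by d9 = 46/25 → (233/10, -58/25)
  seg 4: left by d11 = 18/5 → (197/10, -58/25)
  seg 5: right by d2 = 20 → (397/10, -58/25)
  seg 6: down by d10 = 151/10 → (397/10, -871/50)
  seg 7: left by d4 = 2 → (377/10, -871/50)
  seg 8: left by d9 = 46/25 → (1793/50, -871/50)
  seg 9: left by d6 = 49/2 → (284/25, -871/50)
  seg 10: up by d7 = 12/5 → (284/25, -751/50)

d6 = 49/2
d7 = 12/5
d8 = -233/10
d9 = 46/25
d10 = 151/10
d11 = 18/5
d12 = 267/5
d13 = 12/25
endpoint = (284/25, -751/50)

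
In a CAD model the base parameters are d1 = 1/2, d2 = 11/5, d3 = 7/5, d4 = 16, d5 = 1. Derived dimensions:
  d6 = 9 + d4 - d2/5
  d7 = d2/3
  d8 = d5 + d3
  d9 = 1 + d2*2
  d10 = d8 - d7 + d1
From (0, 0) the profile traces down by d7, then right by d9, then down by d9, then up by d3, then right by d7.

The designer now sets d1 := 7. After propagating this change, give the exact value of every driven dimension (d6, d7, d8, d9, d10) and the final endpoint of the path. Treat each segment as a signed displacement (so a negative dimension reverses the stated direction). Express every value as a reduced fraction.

Apply edit: d1 := 7
  d6 = 9 + d4 - d2/5 = 614/25
  d7 = d2/3 = 11/15
  d8 = d5 + d3 = 12/5
  d9 = 1 + d2*2 = 27/5
  d10 = d8 - d7 + d1 = 26/3
Walk from origin (0, 0):
  seg 1: down by d7 = 11/15 → (0, -11/15)
  seg 2: right by d9 = 27/5 → (27/5, -11/15)
  seg 3: down by d9 = 27/5 → (27/5, -92/15)
  seg 4: up by d3 = 7/5 → (27/5, -71/15)
  seg 5: right by d7 = 11/15 → (92/15, -71/15)

d6 = 614/25
d7 = 11/15
d8 = 12/5
d9 = 27/5
d10 = 26/3
endpoint = (92/15, -71/15)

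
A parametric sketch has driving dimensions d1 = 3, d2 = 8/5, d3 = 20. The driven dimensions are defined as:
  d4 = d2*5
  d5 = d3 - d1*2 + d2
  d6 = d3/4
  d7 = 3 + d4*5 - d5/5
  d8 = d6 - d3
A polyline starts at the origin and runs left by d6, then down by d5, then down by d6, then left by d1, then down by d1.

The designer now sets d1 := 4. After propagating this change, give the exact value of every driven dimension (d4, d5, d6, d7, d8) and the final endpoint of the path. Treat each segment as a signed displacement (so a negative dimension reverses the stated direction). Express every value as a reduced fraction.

Apply edit: d1 := 4
  d4 = d2*5 = 8
  d5 = d3 - d1*2 + d2 = 68/5
  d6 = d3/4 = 5
  d7 = 3 + d4*5 - d5/5 = 1007/25
  d8 = d6 - d3 = -15
Walk from origin (0, 0):
  seg 1: left by d6 = 5 → (-5, 0)
  seg 2: down by d5 = 68/5 → (-5, -68/5)
  seg 3: down by d6 = 5 → (-5, -93/5)
  seg 4: left by d1 = 4 → (-9, -93/5)
  seg 5: down by d1 = 4 → (-9, -113/5)

d4 = 8
d5 = 68/5
d6 = 5
d7 = 1007/25
d8 = -15
endpoint = (-9, -113/5)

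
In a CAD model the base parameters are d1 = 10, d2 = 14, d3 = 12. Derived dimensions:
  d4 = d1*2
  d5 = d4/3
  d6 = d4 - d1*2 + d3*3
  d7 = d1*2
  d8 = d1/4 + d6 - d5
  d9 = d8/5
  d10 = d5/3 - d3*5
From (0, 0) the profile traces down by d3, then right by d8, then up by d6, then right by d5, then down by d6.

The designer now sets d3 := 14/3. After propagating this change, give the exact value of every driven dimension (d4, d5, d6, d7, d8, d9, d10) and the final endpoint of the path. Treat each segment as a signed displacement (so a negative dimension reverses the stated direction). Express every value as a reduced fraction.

Apply edit: d3 := 14/3
  d4 = d1*2 = 20
  d5 = d4/3 = 20/3
  d6 = d4 - d1*2 + d3*3 = 14
  d7 = d1*2 = 20
  d8 = d1/4 + d6 - d5 = 59/6
  d9 = d8/5 = 59/30
  d10 = d5/3 - d3*5 = -190/9
Walk from origin (0, 0):
  seg 1: down by d3 = 14/3 → (0, -14/3)
  seg 2: right by d8 = 59/6 → (59/6, -14/3)
  seg 3: up by d6 = 14 → (59/6, 28/3)
  seg 4: right by d5 = 20/3 → (33/2, 28/3)
  seg 5: down by d6 = 14 → (33/2, -14/3)

d4 = 20
d5 = 20/3
d6 = 14
d7 = 20
d8 = 59/6
d9 = 59/30
d10 = -190/9
endpoint = (33/2, -14/3)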